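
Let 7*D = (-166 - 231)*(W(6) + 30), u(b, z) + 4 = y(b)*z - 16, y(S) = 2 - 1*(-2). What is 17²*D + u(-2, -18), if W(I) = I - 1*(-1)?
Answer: -4245765/7 ≈ -6.0654e+5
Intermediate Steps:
y(S) = 4 (y(S) = 2 + 2 = 4)
W(I) = 1 + I (W(I) = I + 1 = 1 + I)
u(b, z) = -20 + 4*z (u(b, z) = -4 + (4*z - 16) = -4 + (-16 + 4*z) = -20 + 4*z)
D = -14689/7 (D = ((-166 - 231)*((1 + 6) + 30))/7 = (-397*(7 + 30))/7 = (-397*37)/7 = (⅐)*(-14689) = -14689/7 ≈ -2098.4)
17²*D + u(-2, -18) = 17²*(-14689/7) + (-20 + 4*(-18)) = 289*(-14689/7) + (-20 - 72) = -4245121/7 - 92 = -4245765/7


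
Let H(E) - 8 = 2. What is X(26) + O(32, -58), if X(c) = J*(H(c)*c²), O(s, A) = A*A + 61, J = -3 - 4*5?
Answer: -152055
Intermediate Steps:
H(E) = 10 (H(E) = 8 + 2 = 10)
J = -23 (J = -3 - 20 = -23)
O(s, A) = 61 + A² (O(s, A) = A² + 61 = 61 + A²)
X(c) = -230*c²
X(26) + O(32, -58) = -230*26² + (61 + (-58)²) = -230*676 + (61 + 3364) = -155480 + 3425 = -152055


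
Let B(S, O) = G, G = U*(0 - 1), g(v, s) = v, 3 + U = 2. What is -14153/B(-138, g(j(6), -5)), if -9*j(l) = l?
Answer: -14153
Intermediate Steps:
U = -1 (U = -3 + 2 = -1)
j(l) = -l/9
G = 1 (G = -(0 - 1) = -1*(-1) = 1)
B(S, O) = 1
-14153/B(-138, g(j(6), -5)) = -14153/1 = -14153*1 = -14153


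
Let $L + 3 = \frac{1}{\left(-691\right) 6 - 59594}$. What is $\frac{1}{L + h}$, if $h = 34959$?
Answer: $\frac{63740}{2228095439} \approx 2.8607 \cdot 10^{-5}$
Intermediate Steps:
$L = - \frac{191221}{63740}$ ($L = -3 + \frac{1}{\left(-691\right) 6 - 59594} = -3 + \frac{1}{-4146 - 59594} = -3 + \frac{1}{-63740} = -3 - \frac{1}{63740} = - \frac{191221}{63740} \approx -3.0$)
$\frac{1}{L + h} = \frac{1}{- \frac{191221}{63740} + 34959} = \frac{1}{\frac{2228095439}{63740}} = \frac{63740}{2228095439}$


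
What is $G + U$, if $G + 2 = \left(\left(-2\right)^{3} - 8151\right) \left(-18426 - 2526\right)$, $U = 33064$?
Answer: $170980430$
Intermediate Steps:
$G = 170947366$ ($G = -2 + \left(\left(-2\right)^{3} - 8151\right) \left(-18426 - 2526\right) = -2 + \left(-8 - 8151\right) \left(-20952\right) = -2 - -170947368 = -2 + 170947368 = 170947366$)
$G + U = 170947366 + 33064 = 170980430$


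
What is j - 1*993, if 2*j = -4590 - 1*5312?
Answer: -5944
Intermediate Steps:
j = -4951 (j = (-4590 - 1*5312)/2 = (-4590 - 5312)/2 = (½)*(-9902) = -4951)
j - 1*993 = -4951 - 1*993 = -4951 - 993 = -5944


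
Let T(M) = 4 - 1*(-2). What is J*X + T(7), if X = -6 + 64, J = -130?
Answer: -7534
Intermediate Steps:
T(M) = 6 (T(M) = 4 + 2 = 6)
X = 58
J*X + T(7) = -130*58 + 6 = -7540 + 6 = -7534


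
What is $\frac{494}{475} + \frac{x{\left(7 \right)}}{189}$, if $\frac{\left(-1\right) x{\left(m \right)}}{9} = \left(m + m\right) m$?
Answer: $- \frac{272}{75} \approx -3.6267$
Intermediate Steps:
$x{\left(m \right)} = - 18 m^{2}$ ($x{\left(m \right)} = - 9 \left(m + m\right) m = - 9 \cdot 2 m m = - 9 \cdot 2 m^{2} = - 18 m^{2}$)
$\frac{494}{475} + \frac{x{\left(7 \right)}}{189} = \frac{494}{475} + \frac{\left(-18\right) 7^{2}}{189} = 494 \cdot \frac{1}{475} + \left(-18\right) 49 \cdot \frac{1}{189} = \frac{26}{25} - \frac{14}{3} = - \frac{272}{75}$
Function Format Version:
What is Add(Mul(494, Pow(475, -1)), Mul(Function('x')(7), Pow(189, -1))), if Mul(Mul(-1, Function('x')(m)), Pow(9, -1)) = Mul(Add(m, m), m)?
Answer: Rational(-272, 75) ≈ -3.6267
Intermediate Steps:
Function('x')(m) = Mul(-18, Pow(m, 2)) (Function('x')(m) = Mul(-9, Mul(Add(m, m), m)) = Mul(-9, Mul(Mul(2, m), m)) = Mul(-9, Mul(2, Pow(m, 2))) = Mul(-18, Pow(m, 2)))
Add(Mul(494, Pow(475, -1)), Mul(Function('x')(7), Pow(189, -1))) = Add(Mul(494, Pow(475, -1)), Mul(Mul(-18, Pow(7, 2)), Pow(189, -1))) = Add(Mul(494, Rational(1, 475)), Mul(Mul(-18, 49), Rational(1, 189))) = Add(Rational(26, 25), Mul(-882, Rational(1, 189))) = Add(Rational(26, 25), Rational(-14, 3)) = Rational(-272, 75)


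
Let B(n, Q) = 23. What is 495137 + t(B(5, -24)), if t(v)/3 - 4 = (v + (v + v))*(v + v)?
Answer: 504671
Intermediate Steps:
t(v) = 12 + 18*v² (t(v) = 12 + 3*((v + (v + v))*(v + v)) = 12 + 3*((v + 2*v)*(2*v)) = 12 + 3*((3*v)*(2*v)) = 12 + 3*(6*v²) = 12 + 18*v²)
495137 + t(B(5, -24)) = 495137 + (12 + 18*23²) = 495137 + (12 + 18*529) = 495137 + (12 + 9522) = 495137 + 9534 = 504671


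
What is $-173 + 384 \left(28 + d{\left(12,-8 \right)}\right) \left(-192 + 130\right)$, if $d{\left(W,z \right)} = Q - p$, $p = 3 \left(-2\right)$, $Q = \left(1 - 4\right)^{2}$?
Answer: $-1023917$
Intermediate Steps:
$Q = 9$ ($Q = \left(-3\right)^{2} = 9$)
$p = -6$
$d{\left(W,z \right)} = 15$ ($d{\left(W,z \right)} = 9 - -6 = 9 + 6 = 15$)
$-173 + 384 \left(28 + d{\left(12,-8 \right)}\right) \left(-192 + 130\right) = -173 + 384 \left(28 + 15\right) \left(-192 + 130\right) = -173 + 384 \cdot 43 \left(-62\right) = -173 + 384 \left(-2666\right) = -173 - 1023744 = -1023917$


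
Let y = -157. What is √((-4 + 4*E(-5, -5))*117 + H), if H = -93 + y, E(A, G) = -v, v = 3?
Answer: I*√2122 ≈ 46.065*I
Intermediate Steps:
E(A, G) = -3 (E(A, G) = -1*3 = -3)
H = -250 (H = -93 - 157 = -250)
√((-4 + 4*E(-5, -5))*117 + H) = √((-4 + 4*(-3))*117 - 250) = √((-4 - 12)*117 - 250) = √(-16*117 - 250) = √(-1872 - 250) = √(-2122) = I*√2122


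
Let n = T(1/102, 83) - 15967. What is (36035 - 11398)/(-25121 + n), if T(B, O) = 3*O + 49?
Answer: -24637/40790 ≈ -0.60400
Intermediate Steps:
T(B, O) = 49 + 3*O
n = -15669 (n = (49 + 3*83) - 15967 = (49 + 249) - 15967 = 298 - 15967 = -15669)
(36035 - 11398)/(-25121 + n) = (36035 - 11398)/(-25121 - 15669) = 24637/(-40790) = 24637*(-1/40790) = -24637/40790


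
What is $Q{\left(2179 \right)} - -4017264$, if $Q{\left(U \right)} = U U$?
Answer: $8765305$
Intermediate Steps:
$Q{\left(U \right)} = U^{2}$
$Q{\left(2179 \right)} - -4017264 = 2179^{2} - -4017264 = 4748041 + 4017264 = 8765305$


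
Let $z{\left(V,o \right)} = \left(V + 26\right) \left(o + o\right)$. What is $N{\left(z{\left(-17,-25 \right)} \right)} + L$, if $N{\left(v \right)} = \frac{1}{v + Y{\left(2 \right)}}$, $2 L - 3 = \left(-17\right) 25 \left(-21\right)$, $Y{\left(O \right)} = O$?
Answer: $\frac{1999871}{448} \approx 4464.0$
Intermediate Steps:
$z{\left(V,o \right)} = 2 o \left(26 + V\right)$ ($z{\left(V,o \right)} = \left(26 + V\right) 2 o = 2 o \left(26 + V\right)$)
$L = 4464$ ($L = \frac{3}{2} + \frac{\left(-17\right) 25 \left(-21\right)}{2} = \frac{3}{2} + \frac{\left(-425\right) \left(-21\right)}{2} = \frac{3}{2} + \frac{1}{2} \cdot 8925 = \frac{3}{2} + \frac{8925}{2} = 4464$)
$N{\left(v \right)} = \frac{1}{2 + v}$ ($N{\left(v \right)} = \frac{1}{v + 2} = \frac{1}{2 + v}$)
$N{\left(z{\left(-17,-25 \right)} \right)} + L = \frac{1}{2 + 2 \left(-25\right) \left(26 - 17\right)} + 4464 = \frac{1}{2 + 2 \left(-25\right) 9} + 4464 = \frac{1}{2 - 450} + 4464 = \frac{1}{-448} + 4464 = - \frac{1}{448} + 4464 = \frac{1999871}{448}$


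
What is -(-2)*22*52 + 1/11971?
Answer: 27389649/11971 ≈ 2288.0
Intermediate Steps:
-(-2)*22*52 + 1/11971 = -2*(-22)*52 + 1/11971 = 44*52 + 1/11971 = 2288 + 1/11971 = 27389649/11971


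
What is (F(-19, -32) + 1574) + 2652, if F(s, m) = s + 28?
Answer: 4235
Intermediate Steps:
F(s, m) = 28 + s
(F(-19, -32) + 1574) + 2652 = ((28 - 19) + 1574) + 2652 = (9 + 1574) + 2652 = 1583 + 2652 = 4235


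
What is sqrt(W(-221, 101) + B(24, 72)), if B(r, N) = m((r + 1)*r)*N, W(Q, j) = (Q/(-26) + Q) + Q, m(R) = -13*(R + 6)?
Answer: I*sqrt(2270598)/2 ≈ 753.42*I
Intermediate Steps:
m(R) = -78 - 13*R (m(R) = -13*(6 + R) = -78 - 13*R)
W(Q, j) = 51*Q/26 (W(Q, j) = (Q*(-1/26) + Q) + Q = (-Q/26 + Q) + Q = 25*Q/26 + Q = 51*Q/26)
B(r, N) = N*(-78 - 13*r*(1 + r)) (B(r, N) = (-78 - 13*(r + 1)*r)*N = (-78 - 13*(1 + r)*r)*N = (-78 - 13*r*(1 + r))*N = N*(-78 - 13*r*(1 + r)))
sqrt(W(-221, 101) + B(24, 72)) = sqrt((51/26)*(-221) - 13*72*(6 + 24*(1 + 24))) = sqrt(-867/2 - 13*72*(6 + 24*25)) = sqrt(-867/2 - 13*72*(6 + 600)) = sqrt(-867/2 - 13*72*606) = sqrt(-867/2 - 567216) = sqrt(-1135299/2) = I*sqrt(2270598)/2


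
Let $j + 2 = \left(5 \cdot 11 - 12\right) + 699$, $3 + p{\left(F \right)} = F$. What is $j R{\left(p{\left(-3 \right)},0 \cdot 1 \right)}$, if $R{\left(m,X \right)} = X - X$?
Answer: $0$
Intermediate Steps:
$p{\left(F \right)} = -3 + F$
$R{\left(m,X \right)} = 0$
$j = 740$ ($j = -2 + \left(\left(5 \cdot 11 - 12\right) + 699\right) = -2 + \left(\left(55 - 12\right) + 699\right) = -2 + \left(43 + 699\right) = -2 + 742 = 740$)
$j R{\left(p{\left(-3 \right)},0 \cdot 1 \right)} = 740 \cdot 0 = 0$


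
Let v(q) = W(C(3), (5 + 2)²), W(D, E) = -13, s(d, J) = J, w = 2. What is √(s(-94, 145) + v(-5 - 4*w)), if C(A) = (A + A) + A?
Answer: 2*√33 ≈ 11.489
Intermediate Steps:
C(A) = 3*A (C(A) = 2*A + A = 3*A)
v(q) = -13
√(s(-94, 145) + v(-5 - 4*w)) = √(145 - 13) = √132 = 2*√33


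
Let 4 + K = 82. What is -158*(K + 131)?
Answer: -33022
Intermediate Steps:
K = 78 (K = -4 + 82 = 78)
-158*(K + 131) = -158*(78 + 131) = -158*209 = -33022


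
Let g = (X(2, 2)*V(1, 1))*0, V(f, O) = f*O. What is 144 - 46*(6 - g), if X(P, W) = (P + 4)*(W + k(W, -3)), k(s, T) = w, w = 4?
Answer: -132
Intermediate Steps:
k(s, T) = 4
V(f, O) = O*f
X(P, W) = (4 + P)*(4 + W) (X(P, W) = (P + 4)*(W + 4) = (4 + P)*(4 + W))
g = 0 (g = ((16 + 4*2 + 4*2 + 2*2)*(1*1))*0 = ((16 + 8 + 8 + 4)*1)*0 = (36*1)*0 = 36*0 = 0)
144 - 46*(6 - g) = 144 - 46*(6 - 1*0) = 144 - 46*(6 + 0) = 144 - 46*6 = 144 - 276 = -132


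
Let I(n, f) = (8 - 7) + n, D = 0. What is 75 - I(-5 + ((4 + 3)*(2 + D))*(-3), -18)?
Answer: 121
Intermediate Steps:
I(n, f) = 1 + n
75 - I(-5 + ((4 + 3)*(2 + D))*(-3), -18) = 75 - (1 + (-5 + ((4 + 3)*(2 + 0))*(-3))) = 75 - (1 + (-5 + (7*2)*(-3))) = 75 - (1 + (-5 + 14*(-3))) = 75 - (1 + (-5 - 42)) = 75 - (1 - 47) = 75 - 1*(-46) = 75 + 46 = 121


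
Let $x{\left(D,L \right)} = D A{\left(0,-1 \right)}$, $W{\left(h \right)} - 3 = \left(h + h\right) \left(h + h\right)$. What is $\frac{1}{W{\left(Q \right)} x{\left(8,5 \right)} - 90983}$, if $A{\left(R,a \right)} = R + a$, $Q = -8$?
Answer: $- \frac{1}{93055} \approx -1.0746 \cdot 10^{-5}$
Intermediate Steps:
$W{\left(h \right)} = 3 + 4 h^{2}$ ($W{\left(h \right)} = 3 + \left(h + h\right) \left(h + h\right) = 3 + 2 h 2 h = 3 + 4 h^{2}$)
$x{\left(D,L \right)} = - D$ ($x{\left(D,L \right)} = D \left(0 - 1\right) = D \left(-1\right) = - D$)
$\frac{1}{W{\left(Q \right)} x{\left(8,5 \right)} - 90983} = \frac{1}{\left(3 + 4 \left(-8\right)^{2}\right) \left(\left(-1\right) 8\right) - 90983} = \frac{1}{\left(3 + 4 \cdot 64\right) \left(-8\right) - 90983} = \frac{1}{\left(3 + 256\right) \left(-8\right) - 90983} = \frac{1}{259 \left(-8\right) - 90983} = \frac{1}{-2072 - 90983} = \frac{1}{-93055} = - \frac{1}{93055}$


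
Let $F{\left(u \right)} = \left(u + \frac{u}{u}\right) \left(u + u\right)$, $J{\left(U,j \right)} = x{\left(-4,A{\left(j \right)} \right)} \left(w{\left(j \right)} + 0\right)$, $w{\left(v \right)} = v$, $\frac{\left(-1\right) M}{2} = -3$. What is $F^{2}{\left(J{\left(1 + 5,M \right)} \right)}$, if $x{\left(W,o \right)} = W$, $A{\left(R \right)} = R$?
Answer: $1218816$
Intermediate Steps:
$M = 6$ ($M = \left(-2\right) \left(-3\right) = 6$)
$J{\left(U,j \right)} = - 4 j$ ($J{\left(U,j \right)} = - 4 \left(j + 0\right) = - 4 j$)
$F{\left(u \right)} = 2 u \left(1 + u\right)$ ($F{\left(u \right)} = \left(u + 1\right) 2 u = \left(1 + u\right) 2 u = 2 u \left(1 + u\right)$)
$F^{2}{\left(J{\left(1 + 5,M \right)} \right)} = \left(2 \left(\left(-4\right) 6\right) \left(1 - 24\right)\right)^{2} = \left(2 \left(-24\right) \left(1 - 24\right)\right)^{2} = \left(2 \left(-24\right) \left(-23\right)\right)^{2} = 1104^{2} = 1218816$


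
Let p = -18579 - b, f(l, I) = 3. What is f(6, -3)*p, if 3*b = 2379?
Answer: -58116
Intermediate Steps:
b = 793 (b = (⅓)*2379 = 793)
p = -19372 (p = -18579 - 1*793 = -18579 - 793 = -19372)
f(6, -3)*p = 3*(-19372) = -58116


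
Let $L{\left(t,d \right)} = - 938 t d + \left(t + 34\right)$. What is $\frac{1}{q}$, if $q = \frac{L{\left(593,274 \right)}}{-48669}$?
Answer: $\frac{48669}{152407489} \approx 0.00031933$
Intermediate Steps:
$L{\left(t,d \right)} = 34 + t - 938 d t$ ($L{\left(t,d \right)} = - 938 d t + \left(34 + t\right) = 34 + t - 938 d t$)
$q = \frac{152407489}{48669}$ ($q = \frac{34 + 593 - 257012 \cdot 593}{-48669} = \left(34 + 593 - 152408116\right) \left(- \frac{1}{48669}\right) = \left(-152407489\right) \left(- \frac{1}{48669}\right) = \frac{152407489}{48669} \approx 3131.5$)
$\frac{1}{q} = \frac{1}{\frac{152407489}{48669}} = \frac{48669}{152407489}$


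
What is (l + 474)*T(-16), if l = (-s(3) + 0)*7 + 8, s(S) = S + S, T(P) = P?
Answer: -7040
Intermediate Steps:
s(S) = 2*S
l = -34 (l = (-2*3 + 0)*7 + 8 = (-1*6 + 0)*7 + 8 = (-6 + 0)*7 + 8 = -6*7 + 8 = -42 + 8 = -34)
(l + 474)*T(-16) = (-34 + 474)*(-16) = 440*(-16) = -7040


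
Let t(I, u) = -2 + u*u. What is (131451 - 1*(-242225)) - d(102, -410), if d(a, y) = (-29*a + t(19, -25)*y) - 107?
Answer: 632171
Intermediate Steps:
t(I, u) = -2 + u²
d(a, y) = -107 - 29*a + 623*y (d(a, y) = (-29*a + (-2 + (-25)²)*y) - 107 = (-29*a + (-2 + 625)*y) - 107 = (-29*a + 623*y) - 107 = -107 - 29*a + 623*y)
(131451 - 1*(-242225)) - d(102, -410) = (131451 - 1*(-242225)) - (-107 - 29*102 + 623*(-410)) = (131451 + 242225) - (-107 - 2958 - 255430) = 373676 - 1*(-258495) = 373676 + 258495 = 632171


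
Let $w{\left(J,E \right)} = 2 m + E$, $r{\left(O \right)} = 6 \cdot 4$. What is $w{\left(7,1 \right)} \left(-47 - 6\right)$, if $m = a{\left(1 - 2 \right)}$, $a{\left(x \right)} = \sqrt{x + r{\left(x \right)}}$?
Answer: $-53 - 106 \sqrt{23} \approx -561.36$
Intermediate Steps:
$r{\left(O \right)} = 24$
$a{\left(x \right)} = \sqrt{24 + x}$ ($a{\left(x \right)} = \sqrt{x + 24} = \sqrt{24 + x}$)
$m = \sqrt{23}$ ($m = \sqrt{24 + \left(1 - 2\right)} = \sqrt{24 - 1} = \sqrt{23} \approx 4.7958$)
$w{\left(J,E \right)} = E + 2 \sqrt{23}$ ($w{\left(J,E \right)} = 2 \sqrt{23} + E = E + 2 \sqrt{23}$)
$w{\left(7,1 \right)} \left(-47 - 6\right) = \left(1 + 2 \sqrt{23}\right) \left(-47 - 6\right) = \left(1 + 2 \sqrt{23}\right) \left(-53\right) = -53 - 106 \sqrt{23}$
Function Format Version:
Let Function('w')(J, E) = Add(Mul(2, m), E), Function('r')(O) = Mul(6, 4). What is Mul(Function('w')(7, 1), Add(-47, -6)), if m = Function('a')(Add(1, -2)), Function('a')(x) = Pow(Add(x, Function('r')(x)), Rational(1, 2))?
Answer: Add(-53, Mul(-106, Pow(23, Rational(1, 2)))) ≈ -561.36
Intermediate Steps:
Function('r')(O) = 24
Function('a')(x) = Pow(Add(24, x), Rational(1, 2)) (Function('a')(x) = Pow(Add(x, 24), Rational(1, 2)) = Pow(Add(24, x), Rational(1, 2)))
m = Pow(23, Rational(1, 2)) (m = Pow(Add(24, Add(1, -2)), Rational(1, 2)) = Pow(Add(24, -1), Rational(1, 2)) = Pow(23, Rational(1, 2)) ≈ 4.7958)
Function('w')(J, E) = Add(E, Mul(2, Pow(23, Rational(1, 2)))) (Function('w')(J, E) = Add(Mul(2, Pow(23, Rational(1, 2))), E) = Add(E, Mul(2, Pow(23, Rational(1, 2)))))
Mul(Function('w')(7, 1), Add(-47, -6)) = Mul(Add(1, Mul(2, Pow(23, Rational(1, 2)))), Add(-47, -6)) = Mul(Add(1, Mul(2, Pow(23, Rational(1, 2)))), -53) = Add(-53, Mul(-106, Pow(23, Rational(1, 2))))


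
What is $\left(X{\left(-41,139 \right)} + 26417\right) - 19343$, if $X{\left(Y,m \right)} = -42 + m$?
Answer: $7171$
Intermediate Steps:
$\left(X{\left(-41,139 \right)} + 26417\right) - 19343 = \left(\left(-42 + 139\right) + 26417\right) - 19343 = \left(97 + 26417\right) - 19343 = 26514 - 19343 = 7171$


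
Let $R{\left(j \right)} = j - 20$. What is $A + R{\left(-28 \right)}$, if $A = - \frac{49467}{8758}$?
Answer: $- \frac{469851}{8758} \approx -53.648$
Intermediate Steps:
$A = - \frac{49467}{8758}$ ($A = \left(-49467\right) \frac{1}{8758} = - \frac{49467}{8758} \approx -5.6482$)
$R{\left(j \right)} = -20 + j$ ($R{\left(j \right)} = j - 20 = -20 + j$)
$A + R{\left(-28 \right)} = - \frac{49467}{8758} - 48 = - \frac{469851}{8758}$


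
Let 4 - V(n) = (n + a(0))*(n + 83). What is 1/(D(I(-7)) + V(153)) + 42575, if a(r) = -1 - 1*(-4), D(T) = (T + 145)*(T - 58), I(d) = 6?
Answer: 1901569799/44664 ≈ 42575.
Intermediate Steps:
D(T) = (-58 + T)*(145 + T) (D(T) = (145 + T)*(-58 + T) = (-58 + T)*(145 + T))
a(r) = 3 (a(r) = -1 + 4 = 3)
V(n) = 4 - (3 + n)*(83 + n) (V(n) = 4 - (n + 3)*(n + 83) = 4 - (3 + n)*(83 + n))
1/(D(I(-7)) + V(153)) + 42575 = 1/((-8410 + 6**2 + 87*6) + (-245 - 1*153**2 - 86*153)) + 42575 = 1/((-8410 + 36 + 522) + (-245 - 1*23409 - 13158)) + 42575 = 1/(-7852 + (-245 - 23409 - 13158)) + 42575 = 1/(-7852 - 36812) + 42575 = 1/(-44664) + 42575 = -1/44664 + 42575 = 1901569799/44664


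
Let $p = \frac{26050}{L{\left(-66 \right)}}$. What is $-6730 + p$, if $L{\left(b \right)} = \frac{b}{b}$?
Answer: $19320$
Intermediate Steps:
$L{\left(b \right)} = 1$
$p = 26050$ ($p = \frac{26050}{1} = 26050 \cdot 1 = 26050$)
$-6730 + p = -6730 + 26050 = 19320$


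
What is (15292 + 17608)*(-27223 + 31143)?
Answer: 128968000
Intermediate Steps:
(15292 + 17608)*(-27223 + 31143) = 32900*3920 = 128968000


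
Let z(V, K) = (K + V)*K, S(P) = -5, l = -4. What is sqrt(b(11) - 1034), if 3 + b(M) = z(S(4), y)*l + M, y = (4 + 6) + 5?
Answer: I*sqrt(1626) ≈ 40.324*I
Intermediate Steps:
y = 15 (y = 10 + 5 = 15)
z(V, K) = K*(K + V)
b(M) = -603 + M (b(M) = -3 + ((15*(15 - 5))*(-4) + M) = -3 + ((15*10)*(-4) + M) = -3 + (150*(-4) + M) = -3 + (-600 + M) = -603 + M)
sqrt(b(11) - 1034) = sqrt((-603 + 11) - 1034) = sqrt(-592 - 1034) = sqrt(-1626) = I*sqrt(1626)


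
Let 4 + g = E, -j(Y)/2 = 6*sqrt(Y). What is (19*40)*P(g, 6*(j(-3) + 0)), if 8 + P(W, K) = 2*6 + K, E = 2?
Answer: 3040 - 54720*I*sqrt(3) ≈ 3040.0 - 94778.0*I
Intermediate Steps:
j(Y) = -12*sqrt(Y)
g = -2 (g = -4 + 2 = -2)
P(W, K) = 4 + K (P(W, K) = -8 + (2*6 + K) = -8 + (12 + K) = 4 + K)
(19*40)*P(g, 6*(j(-3) + 0)) = (19*40)*(4 + 6*(-12*I*sqrt(3) + 0)) = 760*(4 + 6*(-12*I*sqrt(3) + 0)) = 760*(4 + 6*(-12*I*sqrt(3))) = 760*(4 - 72*I*sqrt(3)) = 3040 - 54720*I*sqrt(3)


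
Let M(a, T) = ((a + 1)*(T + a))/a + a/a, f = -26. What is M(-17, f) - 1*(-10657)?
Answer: 180498/17 ≈ 10618.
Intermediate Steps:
M(a, T) = 1 + (1 + a)*(T + a)/a (M(a, T) = ((1 + a)*(T + a))/a + 1 = (1 + a)*(T + a)/a + 1 = 1 + (1 + a)*(T + a)/a)
M(-17, f) - 1*(-10657) = (2 - 26 - 17 - 26/(-17)) - 1*(-10657) = (2 - 26 - 17 - 26*(-1/17)) + 10657 = (2 - 26 - 17 + 26/17) + 10657 = -671/17 + 10657 = 180498/17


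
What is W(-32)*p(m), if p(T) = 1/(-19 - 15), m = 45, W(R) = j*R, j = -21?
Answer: -336/17 ≈ -19.765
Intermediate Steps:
W(R) = -21*R
p(T) = -1/34 (p(T) = 1/(-34) = -1/34)
W(-32)*p(m) = -21*(-32)*(-1/34) = 672*(-1/34) = -336/17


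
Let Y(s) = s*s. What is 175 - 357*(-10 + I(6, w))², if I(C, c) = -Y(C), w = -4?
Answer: -755237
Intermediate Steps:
Y(s) = s²
I(C, c) = -C²
175 - 357*(-10 + I(6, w))² = 175 - 357*(-10 - 1*6²)² = 175 - 357*(-10 - 1*36)² = 175 - 357*(-10 - 36)² = 175 - 357*(-46)² = 175 - 357*2116 = 175 - 755412 = -755237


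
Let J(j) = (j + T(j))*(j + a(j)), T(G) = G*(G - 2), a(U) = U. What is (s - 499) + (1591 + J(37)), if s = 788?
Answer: 100448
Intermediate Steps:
T(G) = G*(-2 + G)
J(j) = 2*j*(j + j*(-2 + j)) (J(j) = (j + j*(-2 + j))*(j + j) = (j + j*(-2 + j))*(2*j) = 2*j*(j + j*(-2 + j)))
(s - 499) + (1591 + J(37)) = (788 - 499) + (1591 + 2*37²*(-1 + 37)) = 289 + (1591 + 2*1369*36) = 289 + (1591 + 98568) = 289 + 100159 = 100448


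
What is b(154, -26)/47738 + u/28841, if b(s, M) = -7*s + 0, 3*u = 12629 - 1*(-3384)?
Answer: 335578400/2065217487 ≈ 0.16249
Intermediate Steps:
u = 16013/3 (u = (12629 - 1*(-3384))/3 = (12629 + 3384)/3 = (⅓)*16013 = 16013/3 ≈ 5337.7)
b(s, M) = -7*s
b(154, -26)/47738 + u/28841 = -7*154/47738 + (16013/3)/28841 = -1078*1/47738 + (16013/3)*(1/28841) = -539/23869 + 16013/86523 = 335578400/2065217487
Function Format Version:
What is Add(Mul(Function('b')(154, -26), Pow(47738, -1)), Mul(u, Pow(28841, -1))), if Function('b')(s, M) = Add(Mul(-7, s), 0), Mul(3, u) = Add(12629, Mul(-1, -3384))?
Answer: Rational(335578400, 2065217487) ≈ 0.16249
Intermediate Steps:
u = Rational(16013, 3) (u = Mul(Rational(1, 3), Add(12629, Mul(-1, -3384))) = Mul(Rational(1, 3), Add(12629, 3384)) = Mul(Rational(1, 3), 16013) = Rational(16013, 3) ≈ 5337.7)
Function('b')(s, M) = Mul(-7, s)
Add(Mul(Function('b')(154, -26), Pow(47738, -1)), Mul(u, Pow(28841, -1))) = Add(Mul(Mul(-7, 154), Pow(47738, -1)), Mul(Rational(16013, 3), Pow(28841, -1))) = Add(Mul(-1078, Rational(1, 47738)), Mul(Rational(16013, 3), Rational(1, 28841))) = Add(Rational(-539, 23869), Rational(16013, 86523)) = Rational(335578400, 2065217487)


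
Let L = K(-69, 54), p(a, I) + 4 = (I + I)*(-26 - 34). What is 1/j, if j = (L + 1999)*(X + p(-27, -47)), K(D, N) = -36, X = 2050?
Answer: 1/15087618 ≈ 6.6280e-8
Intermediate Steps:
p(a, I) = -4 - 120*I (p(a, I) = -4 + (I + I)*(-26 - 34) = -4 + (2*I)*(-60) = -4 - 120*I)
L = -36
j = 15087618 (j = (-36 + 1999)*(2050 + (-4 - 120*(-47))) = 1963*(2050 + (-4 + 5640)) = 1963*(2050 + 5636) = 1963*7686 = 15087618)
1/j = 1/15087618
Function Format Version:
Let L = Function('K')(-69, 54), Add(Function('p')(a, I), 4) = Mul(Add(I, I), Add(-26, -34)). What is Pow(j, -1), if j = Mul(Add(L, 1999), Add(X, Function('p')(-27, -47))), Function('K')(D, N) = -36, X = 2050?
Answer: Rational(1, 15087618) ≈ 6.6280e-8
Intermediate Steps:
Function('p')(a, I) = Add(-4, Mul(-120, I)) (Function('p')(a, I) = Add(-4, Mul(Add(I, I), Add(-26, -34))) = Add(-4, Mul(Mul(2, I), -60)) = Add(-4, Mul(-120, I)))
L = -36
j = 15087618 (j = Mul(Add(-36, 1999), Add(2050, Add(-4, Mul(-120, -47)))) = Mul(1963, Add(2050, Add(-4, 5640))) = Mul(1963, Add(2050, 5636)) = Mul(1963, 7686) = 15087618)
Pow(j, -1) = Pow(15087618, -1) = Rational(1, 15087618)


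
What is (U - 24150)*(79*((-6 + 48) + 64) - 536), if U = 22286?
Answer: -14610032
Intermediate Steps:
(U - 24150)*(79*((-6 + 48) + 64) - 536) = (22286 - 24150)*(79*((-6 + 48) + 64) - 536) = -1864*(79*(42 + 64) - 536) = -1864*(79*106 - 536) = -1864*(8374 - 536) = -1864*7838 = -14610032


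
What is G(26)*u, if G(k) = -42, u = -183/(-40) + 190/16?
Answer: -6909/10 ≈ -690.90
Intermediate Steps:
u = 329/20 (u = -183*(-1/40) + 190*(1/16) = 183/40 + 95/8 = 329/20 ≈ 16.450)
G(26)*u = -42*329/20 = -6909/10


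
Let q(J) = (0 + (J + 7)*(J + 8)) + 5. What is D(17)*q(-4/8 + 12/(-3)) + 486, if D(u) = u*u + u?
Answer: 9387/2 ≈ 4693.5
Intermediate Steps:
D(u) = u + u² (D(u) = u² + u = u + u²)
q(J) = 5 + (7 + J)*(8 + J) (q(J) = (0 + (7 + J)*(8 + J)) + 5 = (7 + J)*(8 + J) + 5 = 5 + (7 + J)*(8 + J))
D(17)*q(-4/8 + 12/(-3)) + 486 = (17*(1 + 17))*(61 + (-4/8 + 12/(-3))² + 15*(-4/8 + 12/(-3))) + 486 = (17*18)*(61 + (-4*⅛ + 12*(-⅓))² + 15*(-4*⅛ + 12*(-⅓))) + 486 = 306*(61 + (-½ - 4)² + 15*(-½ - 4)) + 486 = 306*(61 + (-9/2)² + 15*(-9/2)) + 486 = 306*(61 + 81/4 - 135/2) + 486 = 306*(55/4) + 486 = 8415/2 + 486 = 9387/2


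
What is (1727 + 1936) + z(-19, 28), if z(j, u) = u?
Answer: 3691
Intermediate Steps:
(1727 + 1936) + z(-19, 28) = (1727 + 1936) + 28 = 3663 + 28 = 3691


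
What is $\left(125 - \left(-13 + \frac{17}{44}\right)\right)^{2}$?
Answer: $\frac{36663025}{1936} \approx 18938.0$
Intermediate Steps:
$\left(125 - \left(-13 + \frac{17}{44}\right)\right)^{2} = \left(125 + \left(\left(\left(-17\right) \frac{1}{44} + 30\right) - 17\right)\right)^{2} = \left(125 + \left(\left(- \frac{17}{44} + 30\right) - 17\right)\right)^{2} = \left(125 + \left(\frac{1303}{44} - 17\right)\right)^{2} = \left(125 + \frac{555}{44}\right)^{2} = \left(\frac{6055}{44}\right)^{2} = \frac{36663025}{1936}$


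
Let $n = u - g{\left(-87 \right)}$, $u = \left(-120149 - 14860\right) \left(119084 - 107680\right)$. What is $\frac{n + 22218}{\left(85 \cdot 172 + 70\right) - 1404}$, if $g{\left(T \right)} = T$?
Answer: $- \frac{1539620331}{13286} \approx -1.1588 \cdot 10^{5}$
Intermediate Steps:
$u = -1539642636$ ($u = \left(-135009\right) 11404 = -1539642636$)
$n = -1539642549$ ($n = -1539642636 - -87 = -1539642636 + 87 = -1539642549$)
$\frac{n + 22218}{\left(85 \cdot 172 + 70\right) - 1404} = \frac{-1539642549 + 22218}{\left(85 \cdot 172 + 70\right) - 1404} = - \frac{1539620331}{\left(14620 + 70\right) - 1404} = - \frac{1539620331}{14690 - 1404} = - \frac{1539620331}{13286}$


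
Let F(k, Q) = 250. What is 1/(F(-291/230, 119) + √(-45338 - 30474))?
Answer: 125/69156 - I*√18953/69156 ≈ 0.0018075 - 0.0019907*I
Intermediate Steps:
1/(F(-291/230, 119) + √(-45338 - 30474)) = 1/(250 + √(-45338 - 30474)) = 1/(250 + √(-75812)) = 1/(250 + 2*I*√18953)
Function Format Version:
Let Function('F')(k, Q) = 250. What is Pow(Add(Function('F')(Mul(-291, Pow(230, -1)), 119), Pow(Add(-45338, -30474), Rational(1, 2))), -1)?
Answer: Add(Rational(125, 69156), Mul(Rational(-1, 69156), I, Pow(18953, Rational(1, 2)))) ≈ Add(0.0018075, Mul(-0.0019907, I))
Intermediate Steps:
Pow(Add(Function('F')(Mul(-291, Pow(230, -1)), 119), Pow(Add(-45338, -30474), Rational(1, 2))), -1) = Pow(Add(250, Pow(Add(-45338, -30474), Rational(1, 2))), -1) = Pow(Add(250, Pow(-75812, Rational(1, 2))), -1) = Pow(Add(250, Mul(2, I, Pow(18953, Rational(1, 2)))), -1)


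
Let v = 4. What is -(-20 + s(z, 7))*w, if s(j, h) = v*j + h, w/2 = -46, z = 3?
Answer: -92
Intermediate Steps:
w = -92 (w = 2*(-46) = -92)
s(j, h) = h + 4*j (s(j, h) = 4*j + h = h + 4*j)
-(-20 + s(z, 7))*w = -(-20 + (7 + 4*3))*(-92) = -(-20 + (7 + 12))*(-92) = -(-20 + 19)*(-92) = -(-1)*(-92) = -1*92 = -92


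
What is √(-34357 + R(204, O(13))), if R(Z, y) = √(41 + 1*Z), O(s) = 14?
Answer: √(-34357 + 7*√5) ≈ 185.31*I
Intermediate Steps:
R(Z, y) = √(41 + Z)
√(-34357 + R(204, O(13))) = √(-34357 + √(41 + 204)) = √(-34357 + √245) = √(-34357 + 7*√5)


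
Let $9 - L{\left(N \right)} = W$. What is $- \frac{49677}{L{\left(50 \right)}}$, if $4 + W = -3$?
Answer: $- \frac{49677}{16} \approx -3104.8$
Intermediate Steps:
$W = -7$ ($W = -4 - 3 = -7$)
$L{\left(N \right)} = 16$ ($L{\left(N \right)} = 9 - -7 = 9 + 7 = 16$)
$- \frac{49677}{L{\left(50 \right)}} = - \frac{49677}{16}$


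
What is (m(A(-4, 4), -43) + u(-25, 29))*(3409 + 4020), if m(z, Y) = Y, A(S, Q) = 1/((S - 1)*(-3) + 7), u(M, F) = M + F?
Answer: -289731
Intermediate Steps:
u(M, F) = F + M
A(S, Q) = 1/(10 - 3*S) (A(S, Q) = 1/((-1 + S)*(-3) + 7) = 1/((3 - 3*S) + 7) = 1/(10 - 3*S))
(m(A(-4, 4), -43) + u(-25, 29))*(3409 + 4020) = (-43 + (29 - 25))*(3409 + 4020) = (-43 + 4)*7429 = -39*7429 = -289731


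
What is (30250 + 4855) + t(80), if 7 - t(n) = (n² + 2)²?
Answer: -40950492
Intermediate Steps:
t(n) = 7 - (2 + n²)² (t(n) = 7 - (n² + 2)² = 7 - (2 + n²)²)
(30250 + 4855) + t(80) = (30250 + 4855) + (7 - (2 + 80²)²) = 35105 + (7 - (2 + 6400)²) = 35105 + (7 - 1*6402²) = 35105 + (7 - 1*40985604) = 35105 + (7 - 40985604) = 35105 - 40985597 = -40950492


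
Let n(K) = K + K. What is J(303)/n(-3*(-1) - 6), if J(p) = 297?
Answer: -99/2 ≈ -49.500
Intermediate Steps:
n(K) = 2*K
J(303)/n(-3*(-1) - 6) = 297/((2*(-3*(-1) - 6))) = 297/((2*(3 - 6))) = 297/((2*(-3))) = 297/(-6) = 297*(-⅙) = -99/2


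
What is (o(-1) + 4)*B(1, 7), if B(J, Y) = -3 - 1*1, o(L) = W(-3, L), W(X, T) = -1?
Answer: -12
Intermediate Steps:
o(L) = -1
B(J, Y) = -4 (B(J, Y) = -3 - 1 = -4)
(o(-1) + 4)*B(1, 7) = (-1 + 4)*(-4) = 3*(-4) = -12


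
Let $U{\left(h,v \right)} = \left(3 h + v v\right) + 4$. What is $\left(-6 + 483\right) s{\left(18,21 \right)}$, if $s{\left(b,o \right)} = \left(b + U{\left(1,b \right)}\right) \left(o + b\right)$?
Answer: $6492447$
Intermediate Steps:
$U{\left(h,v \right)} = 4 + v^{2} + 3 h$ ($U{\left(h,v \right)} = \left(3 h + v^{2}\right) + 4 = \left(v^{2} + 3 h\right) + 4 = 4 + v^{2} + 3 h$)
$s{\left(b,o \right)} = \left(b + o\right) \left(7 + b + b^{2}\right)$ ($s{\left(b,o \right)} = \left(b + \left(4 + b^{2} + 3 \cdot 1\right)\right) \left(o + b\right) = \left(b + \left(4 + b^{2} + 3\right)\right) \left(b + o\right) = \left(b + \left(7 + b^{2}\right)\right) \left(b + o\right) = \left(7 + b + b^{2}\right) \left(b + o\right) = \left(b + o\right) \left(7 + b + b^{2}\right)$)
$\left(-6 + 483\right) s{\left(18,21 \right)} = \left(-6 + 483\right) \left(18^{2} + 18 \cdot 21 + 18 \left(7 + 18^{2}\right) + 21 \left(7 + 18^{2}\right)\right) = 477 \left(324 + 378 + 18 \left(7 + 324\right) + 21 \left(7 + 324\right)\right) = 477 \left(324 + 378 + 18 \cdot 331 + 21 \cdot 331\right) = 477 \left(324 + 378 + 5958 + 6951\right) = 477 \cdot 13611 = 6492447$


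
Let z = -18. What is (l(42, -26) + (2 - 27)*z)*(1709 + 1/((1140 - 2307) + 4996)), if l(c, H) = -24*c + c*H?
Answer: -10797207300/3829 ≈ -2.8199e+6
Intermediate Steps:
l(c, H) = -24*c + H*c
(l(42, -26) + (2 - 27)*z)*(1709 + 1/((1140 - 2307) + 4996)) = (42*(-24 - 26) + (2 - 27)*(-18))*(1709 + 1/((1140 - 2307) + 4996)) = (42*(-50) - 25*(-18))*(1709 + 1/(-1167 + 4996)) = (-2100 + 450)*(1709 + 1/3829) = -1650*(1709 + 1/3829) = -1650*6543762/3829 = -10797207300/3829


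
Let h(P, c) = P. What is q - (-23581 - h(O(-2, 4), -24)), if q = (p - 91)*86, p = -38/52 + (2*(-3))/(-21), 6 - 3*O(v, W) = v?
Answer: 4291394/273 ≈ 15719.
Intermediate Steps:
O(v, W) = 2 - v/3
p = -81/182 (p = -38*1/52 - 6*(-1/21) = -19/26 + 2/7 = -81/182 ≈ -0.44506)
q = -715649/91 (q = (-81/182 - 91)*86 = -16643/182*86 = -715649/91 ≈ -7864.3)
q - (-23581 - h(O(-2, 4), -24)) = -715649/91 - (-23581 - (2 - ⅓*(-2))) = -715649/91 - (-23581 - (2 + ⅔)) = -715649/91 - (-23581 - 1*8/3) = -715649/91 - (-23581 - 8/3) = -715649/91 - 1*(-70751/3) = -715649/91 + 70751/3 = 4291394/273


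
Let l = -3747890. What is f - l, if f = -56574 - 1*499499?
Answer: 3191817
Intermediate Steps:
f = -556073 (f = -56574 - 499499 = -556073)
f - l = -556073 - 1*(-3747890) = -556073 + 3747890 = 3191817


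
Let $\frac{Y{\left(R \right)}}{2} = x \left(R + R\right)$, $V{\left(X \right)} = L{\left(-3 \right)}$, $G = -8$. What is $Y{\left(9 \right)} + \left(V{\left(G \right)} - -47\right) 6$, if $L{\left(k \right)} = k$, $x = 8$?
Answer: $552$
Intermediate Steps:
$V{\left(X \right)} = -3$
$Y{\left(R \right)} = 32 R$ ($Y{\left(R \right)} = 2 \cdot 8 \left(R + R\right) = 2 \cdot 8 \cdot 2 R = 2 \cdot 16 R = 32 R$)
$Y{\left(9 \right)} + \left(V{\left(G \right)} - -47\right) 6 = 32 \cdot 9 + \left(-3 - -47\right) 6 = 288 + \left(-3 + 47\right) 6 = 288 + 44 \cdot 6 = 288 + 264 = 552$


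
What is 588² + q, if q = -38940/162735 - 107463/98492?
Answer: 369439771251433/1068539708 ≈ 3.4574e+5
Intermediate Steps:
q = -1421551319/1068539708 (q = -38940*1/162735 - 107463*1/98492 = -2596/10849 - 107463/98492 = -1421551319/1068539708 ≈ -1.3304)
588² + q = 588² - 1421551319/1068539708 = 345744 - 1421551319/1068539708 = 369439771251433/1068539708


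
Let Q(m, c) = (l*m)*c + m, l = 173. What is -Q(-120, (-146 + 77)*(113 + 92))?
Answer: -293650080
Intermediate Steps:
Q(m, c) = m + 173*c*m (Q(m, c) = (173*m)*c + m = 173*c*m + m = m + 173*c*m)
-Q(-120, (-146 + 77)*(113 + 92)) = -(-120)*(1 + 173*((-146 + 77)*(113 + 92))) = -(-120)*(1 + 173*(-69*205)) = -(-120)*(1 + 173*(-14145)) = -(-120)*(1 - 2447085) = -(-120)*(-2447084) = -1*293650080 = -293650080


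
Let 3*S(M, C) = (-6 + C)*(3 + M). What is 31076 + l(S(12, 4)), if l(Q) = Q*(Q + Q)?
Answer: 31276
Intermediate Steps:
S(M, C) = (-6 + C)*(3 + M)/3 (S(M, C) = ((-6 + C)*(3 + M))/3 = (-6 + C)*(3 + M)/3)
l(Q) = 2*Q² (l(Q) = Q*(2*Q) = 2*Q²)
31076 + l(S(12, 4)) = 31076 + 2*(-6 + 4 - 2*12 + (⅓)*4*12)² = 31076 + 2*(-6 + 4 - 24 + 16)² = 31076 + 2*(-10)² = 31076 + 2*100 = 31076 + 200 = 31276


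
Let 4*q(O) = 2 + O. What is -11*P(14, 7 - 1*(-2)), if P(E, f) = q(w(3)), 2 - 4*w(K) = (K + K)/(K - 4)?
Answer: -11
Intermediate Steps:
w(K) = ½ - K/(2*(-4 + K)) (w(K) = ½ - (K + K)/(4*(K - 4)) = ½ - 2*K/(4*(-4 + K)) = ½ - K/(2*(-4 + K)))
q(O) = ½ + O/4 (q(O) = (2 + O)/4 = ½ + O/4)
P(E, f) = 1 (P(E, f) = ½ + (-2/(-4 + 3))/4 = ½ + (-2/(-1))/4 = ½ + (-2*(-1))/4 = ½ + (¼)*2 = ½ + ½ = 1)
-11*P(14, 7 - 1*(-2)) = -11*1 = -11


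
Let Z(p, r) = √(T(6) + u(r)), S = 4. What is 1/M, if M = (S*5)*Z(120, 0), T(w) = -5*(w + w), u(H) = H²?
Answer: -I*√15/600 ≈ -0.006455*I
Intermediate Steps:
T(w) = -10*w
Z(p, r) = √(-60 + r²) (Z(p, r) = √(-10*6 + r²) = √(-60 + r²))
M = 40*I*√15 (M = (4*5)*√(-60 + 0²) = 20*√(-60 + 0) = 20*√(-60) = 20*(2*I*√15) = 40*I*√15 ≈ 154.92*I)
1/M = 1/(40*I*√15) = -I*√15/600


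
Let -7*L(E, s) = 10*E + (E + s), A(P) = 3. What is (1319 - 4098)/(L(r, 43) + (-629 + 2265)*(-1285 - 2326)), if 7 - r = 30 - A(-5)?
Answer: 19453/41352995 ≈ 0.00047041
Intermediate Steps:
r = -20 (r = 7 - (30 - 1*3) = 7 - (30 - 3) = 7 - 1*27 = 7 - 27 = -20)
L(E, s) = -11*E/7 - s/7 (L(E, s) = -(10*E + (E + s))/7 = -(s + 11*E)/7 = -11*E/7 - s/7)
(1319 - 4098)/(L(r, 43) + (-629 + 2265)*(-1285 - 2326)) = (1319 - 4098)/((-11/7*(-20) - ⅐*43) + (-629 + 2265)*(-1285 - 2326)) = -2779/((220/7 - 43/7) + 1636*(-3611)) = -2779/(177/7 - 5907596) = -2779/(-41352995/7) = -2779*(-7/41352995) = 19453/41352995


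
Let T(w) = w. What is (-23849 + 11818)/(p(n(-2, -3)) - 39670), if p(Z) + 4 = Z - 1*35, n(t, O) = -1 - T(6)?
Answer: 12031/39716 ≈ 0.30293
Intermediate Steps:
n(t, O) = -7 (n(t, O) = -1 - 1*6 = -1 - 6 = -7)
p(Z) = -39 + Z (p(Z) = -4 + (Z - 1*35) = -4 + (Z - 35) = -4 + (-35 + Z) = -39 + Z)
(-23849 + 11818)/(p(n(-2, -3)) - 39670) = (-23849 + 11818)/((-39 - 7) - 39670) = -12031/(-46 - 39670) = -12031/(-39716) = -12031*(-1/39716) = 12031/39716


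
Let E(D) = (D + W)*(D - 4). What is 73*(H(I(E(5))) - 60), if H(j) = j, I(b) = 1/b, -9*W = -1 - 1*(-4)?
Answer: -61101/14 ≈ -4364.4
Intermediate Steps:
W = -1/3 (W = -(-1 - 1*(-4))/9 = -(-1 + 4)/9 = -1/9*3 = -1/3 ≈ -0.33333)
E(D) = (-4 + D)*(-1/3 + D) (E(D) = (D - 1/3)*(D - 4) = (-1/3 + D)*(-4 + D) = (-4 + D)*(-1/3 + D))
73*(H(I(E(5))) - 60) = 73*(1/(4/3 + 5**2 - 13/3*5) - 60) = 73*(1/(4/3 + 25 - 65/3) - 60) = 73*(1/(14/3) - 60) = 73*(3/14 - 60) = 73*(-837/14) = -61101/14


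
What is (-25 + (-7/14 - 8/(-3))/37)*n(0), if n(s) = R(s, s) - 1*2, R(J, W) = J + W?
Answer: 5537/111 ≈ 49.883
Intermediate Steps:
n(s) = -2 + 2*s (n(s) = (s + s) - 1*2 = 2*s - 2 = -2 + 2*s)
(-25 + (-7/14 - 8/(-3))/37)*n(0) = (-25 + (-7/14 - 8/(-3))/37)*(-2 + 2*0) = (-25 + (-7*1/14 - 8*(-⅓))*(1/37))*(-2 + 0) = (-25 + (-½ + 8/3)*(1/37))*(-2) = (-25 + (13/6)*(1/37))*(-2) = (-25 + 13/222)*(-2) = -5537/222*(-2) = 5537/111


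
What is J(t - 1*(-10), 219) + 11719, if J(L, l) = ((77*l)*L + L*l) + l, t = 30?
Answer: 695218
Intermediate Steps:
J(L, l) = l + 78*L*l (J(L, l) = (77*L*l + L*l) + l = 78*L*l + l = l + 78*L*l)
J(t - 1*(-10), 219) + 11719 = 219*(1 + 78*(30 - 1*(-10))) + 11719 = 219*(1 + 78*(30 + 10)) + 11719 = 219*(1 + 78*40) + 11719 = 219*(1 + 3120) + 11719 = 219*3121 + 11719 = 683499 + 11719 = 695218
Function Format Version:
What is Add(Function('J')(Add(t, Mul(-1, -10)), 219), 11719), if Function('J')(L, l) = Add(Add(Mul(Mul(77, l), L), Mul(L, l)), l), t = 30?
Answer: 695218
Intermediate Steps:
Function('J')(L, l) = Add(l, Mul(78, L, l)) (Function('J')(L, l) = Add(Add(Mul(77, L, l), Mul(L, l)), l) = Add(Mul(78, L, l), l) = Add(l, Mul(78, L, l)))
Add(Function('J')(Add(t, Mul(-1, -10)), 219), 11719) = Add(Mul(219, Add(1, Mul(78, Add(30, Mul(-1, -10))))), 11719) = Add(Mul(219, Add(1, Mul(78, Add(30, 10)))), 11719) = Add(Mul(219, Add(1, Mul(78, 40))), 11719) = Add(Mul(219, Add(1, 3120)), 11719) = Add(Mul(219, 3121), 11719) = Add(683499, 11719) = 695218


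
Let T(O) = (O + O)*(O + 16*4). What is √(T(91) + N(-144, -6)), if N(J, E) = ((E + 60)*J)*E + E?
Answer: 2*√18715 ≈ 273.61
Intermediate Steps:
N(J, E) = E + E*J*(60 + E) (N(J, E) = ((60 + E)*J)*E + E = (J*(60 + E))*E + E = E*J*(60 + E) + E = E + E*J*(60 + E))
T(O) = 2*O*(64 + O) (T(O) = (2*O)*(O + 64) = (2*O)*(64 + O) = 2*O*(64 + O))
√(T(91) + N(-144, -6)) = √(2*91*(64 + 91) - 6*(1 + 60*(-144) - 6*(-144))) = √(2*91*155 - 6*(1 - 8640 + 864)) = √(28210 - 6*(-7775)) = √(28210 + 46650) = √74860 = 2*√18715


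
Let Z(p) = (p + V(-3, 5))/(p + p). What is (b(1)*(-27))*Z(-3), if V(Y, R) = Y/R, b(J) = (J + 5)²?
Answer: -2916/5 ≈ -583.20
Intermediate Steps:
b(J) = (5 + J)²
Z(p) = (-⅗ + p)/(2*p) (Z(p) = (p - 3/5)/(p + p) = (p - 3*⅕)/((2*p)) = (p - ⅗)*(1/(2*p)) = (-⅗ + p)*(1/(2*p)) = (-⅗ + p)/(2*p))
(b(1)*(-27))*Z(-3) = ((5 + 1)²*(-27))*((⅒)*(-3 + 5*(-3))/(-3)) = (6²*(-27))*((⅒)*(-⅓)*(-3 - 15)) = (36*(-27))*((⅒)*(-⅓)*(-18)) = -972*⅗ = -2916/5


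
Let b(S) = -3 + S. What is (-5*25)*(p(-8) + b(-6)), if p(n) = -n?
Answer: 125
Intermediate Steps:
(-5*25)*(p(-8) + b(-6)) = (-5*25)*(-1*(-8) + (-3 - 6)) = -125*(8 - 9) = -125*(-1) = 125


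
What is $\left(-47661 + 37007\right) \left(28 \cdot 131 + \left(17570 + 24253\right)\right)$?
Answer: $-484661114$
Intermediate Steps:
$\left(-47661 + 37007\right) \left(28 \cdot 131 + \left(17570 + 24253\right)\right) = - 10654 \left(3668 + 41823\right) = \left(-10654\right) 45491 = -484661114$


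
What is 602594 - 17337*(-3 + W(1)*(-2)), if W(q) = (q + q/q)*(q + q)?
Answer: 793301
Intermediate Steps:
W(q) = 2*q*(1 + q) (W(q) = (q + 1)*(2*q) = (1 + q)*(2*q) = 2*q*(1 + q))
602594 - 17337*(-3 + W(1)*(-2)) = 602594 - 17337*(-3 + (2*1*(1 + 1))*(-2)) = 602594 - 17337*(-3 + (2*1*2)*(-2)) = 602594 - 17337*(-3 + 4*(-2)) = 602594 - 17337*(-3 - 8) = 602594 - 17337*(-11) = 602594 + 190707 = 793301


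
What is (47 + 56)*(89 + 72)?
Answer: 16583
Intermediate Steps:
(47 + 56)*(89 + 72) = 103*161 = 16583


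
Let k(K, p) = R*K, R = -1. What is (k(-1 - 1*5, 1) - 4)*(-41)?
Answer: -82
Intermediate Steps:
k(K, p) = -K
(k(-1 - 1*5, 1) - 4)*(-41) = (-(-1 - 1*5) - 4)*(-41) = (-(-1 - 5) - 4)*(-41) = (-1*(-6) - 4)*(-41) = (6 - 4)*(-41) = 2*(-41) = -82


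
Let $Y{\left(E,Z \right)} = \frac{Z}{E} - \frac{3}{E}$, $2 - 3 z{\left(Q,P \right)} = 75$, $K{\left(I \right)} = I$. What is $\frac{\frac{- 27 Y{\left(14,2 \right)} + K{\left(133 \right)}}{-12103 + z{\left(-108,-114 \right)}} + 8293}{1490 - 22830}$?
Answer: $- \frac{4224017297}{10869486320} \approx -0.38861$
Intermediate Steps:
$z{\left(Q,P \right)} = - \frac{73}{3}$ ($z{\left(Q,P \right)} = \frac{2}{3} - 25 = - \frac{73}{3}$)
$Y{\left(E,Z \right)} = - \frac{3}{E} + \frac{Z}{E}$
$\frac{\frac{- 27 Y{\left(14,2 \right)} + K{\left(133 \right)}}{-12103 + z{\left(-108,-114 \right)}} + 8293}{1490 - 22830} = \frac{\frac{- 27 \frac{-3 + 2}{14} + 133}{-12103 - \frac{73}{3}} + 8293}{1490 - 22830} = \frac{\frac{- 27 \cdot \frac{1}{14} \left(-1\right) + 133}{- \frac{36382}{3}} + 8293}{-21340} = \left(\left(\left(-27\right) \left(- \frac{1}{14}\right) + 133\right) \left(- \frac{3}{36382}\right) + 8293\right) \left(- \frac{1}{21340}\right) = \left(\left(\frac{27}{14} + 133\right) \left(- \frac{3}{36382}\right) + 8293\right) \left(- \frac{1}{21340}\right) = \left(\frac{1889}{14} \left(- \frac{3}{36382}\right) + 8293\right) \left(- \frac{1}{21340}\right) = \left(- \frac{5667}{509348} + 8293\right) \left(- \frac{1}{21340}\right) = \frac{4224017297}{509348} \left(- \frac{1}{21340}\right) = - \frac{4224017297}{10869486320}$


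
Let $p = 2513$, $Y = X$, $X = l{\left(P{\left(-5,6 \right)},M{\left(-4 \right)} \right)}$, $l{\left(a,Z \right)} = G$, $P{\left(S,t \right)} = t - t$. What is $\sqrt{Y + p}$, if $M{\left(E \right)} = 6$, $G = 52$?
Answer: $3 \sqrt{285} \approx 50.646$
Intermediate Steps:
$P{\left(S,t \right)} = 0$
$l{\left(a,Z \right)} = 52$
$X = 52$
$Y = 52$
$\sqrt{Y + p} = \sqrt{52 + 2513} = \sqrt{2565} = 3 \sqrt{285}$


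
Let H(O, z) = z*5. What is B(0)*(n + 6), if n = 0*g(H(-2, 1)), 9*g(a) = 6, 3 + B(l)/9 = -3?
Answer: -324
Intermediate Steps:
B(l) = -54 (B(l) = -27 + 9*(-3) = -27 - 27 = -54)
H(O, z) = 5*z
g(a) = 2/3 (g(a) = (1/9)*6 = 2/3)
n = 0 (n = 0*(2/3) = 0)
B(0)*(n + 6) = -54*(0 + 6) = -54*6 = -324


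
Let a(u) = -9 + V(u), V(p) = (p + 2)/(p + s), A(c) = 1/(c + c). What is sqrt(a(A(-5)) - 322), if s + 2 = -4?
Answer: I*sqrt(1232810)/61 ≈ 18.202*I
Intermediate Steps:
s = -6 (s = -2 - 4 = -6)
A(c) = 1/(2*c)
V(p) = (2 + p)/(-6 + p) (V(p) = (p + 2)/(p - 6) = (2 + p)/(-6 + p))
a(u) = -9 + (2 + u)/(-6 + u)
sqrt(a(A(-5)) - 322) = sqrt(8*(7 - 1/(2*(-5)))/(-6 + (1/2)/(-5)) - 322) = sqrt(8*(7 - (-1)/(2*5))/(-6 + (1/2)*(-1/5)) - 322) = sqrt(8*(7 - 1*(-1/10))/(-6 - 1/10) - 322) = sqrt(8*(7 + 1/10)/(-61/10) - 322) = sqrt(8*(-10/61)*(71/10) - 322) = sqrt(-568/61 - 322) = sqrt(-20210/61) = I*sqrt(1232810)/61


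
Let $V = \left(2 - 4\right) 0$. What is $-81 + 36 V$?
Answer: $-81$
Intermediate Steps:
$V = 0$ ($V = \left(-2\right) 0 = 0$)
$-81 + 36 V = -81 + 36 \cdot 0 = -81 + 0 = -81$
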